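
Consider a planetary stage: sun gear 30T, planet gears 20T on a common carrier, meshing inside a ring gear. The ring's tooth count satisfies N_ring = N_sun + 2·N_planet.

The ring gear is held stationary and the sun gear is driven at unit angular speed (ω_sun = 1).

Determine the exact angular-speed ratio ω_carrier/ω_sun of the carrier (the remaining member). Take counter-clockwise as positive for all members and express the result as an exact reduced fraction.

N_ring = 30 + 2·20 = 70
30(ω_s−ω_c) = −70(ω_r−ω_c),  ω_r=0, ω_s=1
30(1−ω_c) = −70(0−ω_c)  ⇒  100ω_c = 30  ⇒  ω_c = 3/10
ω_c/ω_s = 3/10

3/10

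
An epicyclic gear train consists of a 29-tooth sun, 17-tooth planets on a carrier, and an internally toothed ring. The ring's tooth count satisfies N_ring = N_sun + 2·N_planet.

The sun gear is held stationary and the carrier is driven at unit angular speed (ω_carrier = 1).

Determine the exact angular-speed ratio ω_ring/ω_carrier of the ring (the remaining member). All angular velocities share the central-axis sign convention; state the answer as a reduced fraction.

N_ring = 29 + 2·17 = 63
29(ω_s−ω_c) = −63(ω_r−ω_c),  ω_s=0, ω_c=1
ω_r = 1 − (29/63)(0−1) = 92/63
ω_r/ω_c = 92/63

92/63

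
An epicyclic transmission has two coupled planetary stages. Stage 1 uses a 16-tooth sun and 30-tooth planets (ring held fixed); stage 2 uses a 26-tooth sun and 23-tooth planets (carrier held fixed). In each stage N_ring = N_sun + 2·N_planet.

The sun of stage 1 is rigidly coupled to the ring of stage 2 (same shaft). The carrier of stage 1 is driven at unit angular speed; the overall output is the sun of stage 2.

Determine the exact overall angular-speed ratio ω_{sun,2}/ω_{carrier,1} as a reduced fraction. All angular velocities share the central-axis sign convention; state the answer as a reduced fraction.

-207/13

Stage 1: N_ring = 16 + 2·30 = 76
Stage 1: 16(ω_s−ω_c) = −76(ω_r−ω_c),  ω_r=0, ω_c=1
Stage 1: ω_s = 1 − (76/16)(0−1) = 23/4
  ⇒ ω_s¹/ω_c¹ = 23/4
Stage 2: N_ring = 26 + 2·23 = 72
Stage 2: 26(ω_s−ω_c) = −72(ω_r−ω_c),  ω_c=0, ω_r=1
Stage 2: ω_s = 0 − (72/26)(1−0) = -36/13
  ⇒ ω_s²/ω_r² = -36/13
Coupling ω_r² = ω_s¹ ⇒ overall = 23/4 × -36/13 = -207/13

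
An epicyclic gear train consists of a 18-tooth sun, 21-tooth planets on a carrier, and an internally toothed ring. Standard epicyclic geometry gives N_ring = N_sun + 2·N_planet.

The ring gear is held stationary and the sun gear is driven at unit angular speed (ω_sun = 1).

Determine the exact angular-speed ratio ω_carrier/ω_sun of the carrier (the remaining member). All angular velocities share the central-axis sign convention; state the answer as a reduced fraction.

3/13

N_ring = 18 + 2·21 = 60
18(ω_s−ω_c) = −60(ω_r−ω_c),  ω_r=0, ω_s=1
18(1−ω_c) = −60(0−ω_c)  ⇒  78ω_c = 18  ⇒  ω_c = 3/13
ω_c/ω_s = 3/13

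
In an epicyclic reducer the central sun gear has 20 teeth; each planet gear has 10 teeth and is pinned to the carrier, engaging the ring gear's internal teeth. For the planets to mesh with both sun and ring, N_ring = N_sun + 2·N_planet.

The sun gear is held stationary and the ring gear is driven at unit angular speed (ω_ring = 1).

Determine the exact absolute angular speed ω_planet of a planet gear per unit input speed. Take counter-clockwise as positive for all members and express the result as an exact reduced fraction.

2

N_ring = 20 + 2·10 = 40
20(ω_s−ω_c) = −40(ω_r−ω_c),  ω_s=0, ω_r=1
20(0−ω_c) = −40(1−ω_c)  ⇒  60ω_c = 40  ⇒  ω_c = 2/3
sun–planet: 20·(0−2/3) = −10·(ω_p−ω_c)  ⇒  ω_p−ω_c = −(20/10)·(-2/3) = 4/3
ω_p = 2/3 + 4/3 = 2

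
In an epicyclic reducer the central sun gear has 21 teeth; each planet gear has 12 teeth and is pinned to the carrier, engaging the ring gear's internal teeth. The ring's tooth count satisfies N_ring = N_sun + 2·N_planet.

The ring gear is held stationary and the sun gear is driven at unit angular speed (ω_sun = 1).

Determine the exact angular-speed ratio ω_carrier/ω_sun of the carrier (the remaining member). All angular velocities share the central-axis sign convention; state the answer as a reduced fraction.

7/22

N_ring = 21 + 2·12 = 45
21(ω_s−ω_c) = −45(ω_r−ω_c),  ω_r=0, ω_s=1
21(1−ω_c) = −45(0−ω_c)  ⇒  66ω_c = 21  ⇒  ω_c = 7/22
ω_c/ω_s = 7/22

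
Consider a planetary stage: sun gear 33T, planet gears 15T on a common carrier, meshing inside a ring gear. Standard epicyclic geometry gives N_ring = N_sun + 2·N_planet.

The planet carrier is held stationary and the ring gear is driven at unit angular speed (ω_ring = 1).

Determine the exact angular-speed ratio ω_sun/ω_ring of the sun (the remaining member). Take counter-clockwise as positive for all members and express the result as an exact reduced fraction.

N_ring = 33 + 2·15 = 63
33(ω_s−ω_c) = −63(ω_r−ω_c),  ω_c=0, ω_r=1
ω_s = 0 − (63/33)(1−0) = -21/11
ω_s/ω_r = -21/11

-21/11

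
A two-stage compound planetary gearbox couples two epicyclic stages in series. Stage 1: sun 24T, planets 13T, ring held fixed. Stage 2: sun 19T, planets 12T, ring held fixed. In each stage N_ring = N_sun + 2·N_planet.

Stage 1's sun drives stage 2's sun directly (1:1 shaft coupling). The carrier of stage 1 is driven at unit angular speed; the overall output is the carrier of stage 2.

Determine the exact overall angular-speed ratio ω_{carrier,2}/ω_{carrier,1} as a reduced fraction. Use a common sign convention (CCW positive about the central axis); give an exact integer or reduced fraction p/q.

Stage 1: N_ring = 24 + 2·13 = 50
Stage 1: 24(ω_s−ω_c) = −50(ω_r−ω_c),  ω_r=0, ω_c=1
Stage 1: ω_s = 1 − (50/24)(0−1) = 37/12
  ⇒ ω_s¹/ω_c¹ = 37/12
Stage 2: N_ring = 19 + 2·12 = 43
Stage 2: 19(ω_s−ω_c) = −43(ω_r−ω_c),  ω_r=0, ω_s=1
Stage 2: 19(1−ω_c) = −43(0−ω_c)  ⇒  62ω_c = 19  ⇒  ω_c = 19/62
  ⇒ ω_c²/ω_s² = 19/62
Coupling ω_s² = ω_s¹ ⇒ overall = 37/12 × 19/62 = 703/744

703/744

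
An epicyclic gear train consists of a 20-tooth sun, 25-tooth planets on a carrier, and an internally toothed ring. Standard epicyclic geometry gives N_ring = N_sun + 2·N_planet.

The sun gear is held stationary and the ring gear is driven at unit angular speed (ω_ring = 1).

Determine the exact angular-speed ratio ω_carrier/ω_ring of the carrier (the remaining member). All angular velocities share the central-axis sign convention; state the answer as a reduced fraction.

N_ring = 20 + 2·25 = 70
20(ω_s−ω_c) = −70(ω_r−ω_c),  ω_s=0, ω_r=1
20(0−ω_c) = −70(1−ω_c)  ⇒  90ω_c = 70  ⇒  ω_c = 7/9
ω_c/ω_r = 7/9

7/9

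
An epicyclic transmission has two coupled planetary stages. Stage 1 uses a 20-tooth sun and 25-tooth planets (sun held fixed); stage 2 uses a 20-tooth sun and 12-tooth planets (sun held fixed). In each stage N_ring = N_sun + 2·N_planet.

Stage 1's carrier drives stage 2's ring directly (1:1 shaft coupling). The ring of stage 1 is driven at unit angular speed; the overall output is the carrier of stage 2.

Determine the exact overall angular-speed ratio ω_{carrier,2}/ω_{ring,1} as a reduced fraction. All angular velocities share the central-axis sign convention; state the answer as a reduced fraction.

77/144

Stage 1: N_ring = 20 + 2·25 = 70
Stage 1: 20(ω_s−ω_c) = −70(ω_r−ω_c),  ω_s=0, ω_r=1
Stage 1: 20(0−ω_c) = −70(1−ω_c)  ⇒  90ω_c = 70  ⇒  ω_c = 7/9
  ⇒ ω_c¹/ω_r¹ = 7/9
Stage 2: N_ring = 20 + 2·12 = 44
Stage 2: 20(ω_s−ω_c) = −44(ω_r−ω_c),  ω_s=0, ω_r=1
Stage 2: 20(0−ω_c) = −44(1−ω_c)  ⇒  64ω_c = 44  ⇒  ω_c = 11/16
  ⇒ ω_c²/ω_r² = 11/16
Coupling ω_r² = ω_c¹ ⇒ overall = 7/9 × 11/16 = 77/144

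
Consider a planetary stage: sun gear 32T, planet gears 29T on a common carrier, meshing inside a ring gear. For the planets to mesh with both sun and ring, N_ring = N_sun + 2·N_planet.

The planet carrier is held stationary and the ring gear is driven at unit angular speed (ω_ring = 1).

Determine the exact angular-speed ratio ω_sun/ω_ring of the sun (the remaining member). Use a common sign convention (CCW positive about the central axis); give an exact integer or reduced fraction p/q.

-45/16

N_ring = 32 + 2·29 = 90
32(ω_s−ω_c) = −90(ω_r−ω_c),  ω_c=0, ω_r=1
ω_s = 0 − (90/32)(1−0) = -45/16
ω_s/ω_r = -45/16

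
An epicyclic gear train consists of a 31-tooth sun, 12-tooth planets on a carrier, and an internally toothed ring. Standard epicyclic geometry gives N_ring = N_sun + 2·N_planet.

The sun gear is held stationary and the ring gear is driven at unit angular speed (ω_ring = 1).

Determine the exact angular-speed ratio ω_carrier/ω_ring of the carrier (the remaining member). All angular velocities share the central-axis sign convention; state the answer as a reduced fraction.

N_ring = 31 + 2·12 = 55
31(ω_s−ω_c) = −55(ω_r−ω_c),  ω_s=0, ω_r=1
31(0−ω_c) = −55(1−ω_c)  ⇒  86ω_c = 55  ⇒  ω_c = 55/86
ω_c/ω_r = 55/86

55/86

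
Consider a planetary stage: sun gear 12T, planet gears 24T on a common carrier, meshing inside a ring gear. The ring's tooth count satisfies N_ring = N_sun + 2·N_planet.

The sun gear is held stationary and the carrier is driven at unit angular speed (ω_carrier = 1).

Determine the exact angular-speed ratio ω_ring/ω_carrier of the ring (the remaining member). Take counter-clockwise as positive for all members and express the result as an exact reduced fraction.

N_ring = 12 + 2·24 = 60
12(ω_s−ω_c) = −60(ω_r−ω_c),  ω_s=0, ω_c=1
ω_r = 1 − (12/60)(0−1) = 6/5
ω_r/ω_c = 6/5

6/5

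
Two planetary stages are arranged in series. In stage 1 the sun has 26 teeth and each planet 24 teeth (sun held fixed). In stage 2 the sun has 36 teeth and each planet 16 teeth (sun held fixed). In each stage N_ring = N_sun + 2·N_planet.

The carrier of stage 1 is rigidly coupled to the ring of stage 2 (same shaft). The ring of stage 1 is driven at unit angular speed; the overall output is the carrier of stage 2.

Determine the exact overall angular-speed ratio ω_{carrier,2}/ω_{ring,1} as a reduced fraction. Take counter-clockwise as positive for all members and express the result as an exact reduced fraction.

Stage 1: N_ring = 26 + 2·24 = 74
Stage 1: 26(ω_s−ω_c) = −74(ω_r−ω_c),  ω_s=0, ω_r=1
Stage 1: 26(0−ω_c) = −74(1−ω_c)  ⇒  100ω_c = 74  ⇒  ω_c = 37/50
  ⇒ ω_c¹/ω_r¹ = 37/50
Stage 2: N_ring = 36 + 2·16 = 68
Stage 2: 36(ω_s−ω_c) = −68(ω_r−ω_c),  ω_s=0, ω_r=1
Stage 2: 36(0−ω_c) = −68(1−ω_c)  ⇒  104ω_c = 68  ⇒  ω_c = 17/26
  ⇒ ω_c²/ω_r² = 17/26
Coupling ω_r² = ω_c¹ ⇒ overall = 37/50 × 17/26 = 629/1300

629/1300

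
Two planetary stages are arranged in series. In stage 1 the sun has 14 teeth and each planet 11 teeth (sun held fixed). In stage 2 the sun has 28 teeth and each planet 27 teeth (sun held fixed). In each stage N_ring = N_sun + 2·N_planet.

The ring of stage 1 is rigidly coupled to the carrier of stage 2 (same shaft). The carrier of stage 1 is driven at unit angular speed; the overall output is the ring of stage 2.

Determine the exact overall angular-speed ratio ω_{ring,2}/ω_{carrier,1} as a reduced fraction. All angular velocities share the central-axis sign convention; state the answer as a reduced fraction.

Stage 1: N_ring = 14 + 2·11 = 36
Stage 1: 14(ω_s−ω_c) = −36(ω_r−ω_c),  ω_s=0, ω_c=1
Stage 1: ω_r = 1 − (14/36)(0−1) = 25/18
  ⇒ ω_r¹/ω_c¹ = 25/18
Stage 2: N_ring = 28 + 2·27 = 82
Stage 2: 28(ω_s−ω_c) = −82(ω_r−ω_c),  ω_s=0, ω_c=1
Stage 2: ω_r = 1 − (28/82)(0−1) = 55/41
  ⇒ ω_r²/ω_c² = 55/41
Coupling ω_c² = ω_r¹ ⇒ overall = 25/18 × 55/41 = 1375/738

1375/738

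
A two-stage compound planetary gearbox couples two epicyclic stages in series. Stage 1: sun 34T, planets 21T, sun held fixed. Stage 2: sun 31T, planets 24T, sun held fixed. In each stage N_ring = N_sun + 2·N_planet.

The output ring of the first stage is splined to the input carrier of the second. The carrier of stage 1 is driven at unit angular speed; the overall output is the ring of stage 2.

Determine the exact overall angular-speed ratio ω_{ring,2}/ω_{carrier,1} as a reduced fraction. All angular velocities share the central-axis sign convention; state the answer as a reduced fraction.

Stage 1: N_ring = 34 + 2·21 = 76
Stage 1: 34(ω_s−ω_c) = −76(ω_r−ω_c),  ω_s=0, ω_c=1
Stage 1: ω_r = 1 − (34/76)(0−1) = 55/38
  ⇒ ω_r¹/ω_c¹ = 55/38
Stage 2: N_ring = 31 + 2·24 = 79
Stage 2: 31(ω_s−ω_c) = −79(ω_r−ω_c),  ω_s=0, ω_c=1
Stage 2: ω_r = 1 − (31/79)(0−1) = 110/79
  ⇒ ω_r²/ω_c² = 110/79
Coupling ω_c² = ω_r¹ ⇒ overall = 55/38 × 110/79 = 3025/1501

3025/1501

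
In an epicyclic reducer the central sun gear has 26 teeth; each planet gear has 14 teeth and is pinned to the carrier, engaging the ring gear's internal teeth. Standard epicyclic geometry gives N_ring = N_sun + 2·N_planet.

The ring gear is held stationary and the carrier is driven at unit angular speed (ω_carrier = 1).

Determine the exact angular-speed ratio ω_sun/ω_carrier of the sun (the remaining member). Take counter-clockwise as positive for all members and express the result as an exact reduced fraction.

40/13

N_ring = 26 + 2·14 = 54
26(ω_s−ω_c) = −54(ω_r−ω_c),  ω_r=0, ω_c=1
ω_s = 1 − (54/26)(0−1) = 40/13
ω_s/ω_c = 40/13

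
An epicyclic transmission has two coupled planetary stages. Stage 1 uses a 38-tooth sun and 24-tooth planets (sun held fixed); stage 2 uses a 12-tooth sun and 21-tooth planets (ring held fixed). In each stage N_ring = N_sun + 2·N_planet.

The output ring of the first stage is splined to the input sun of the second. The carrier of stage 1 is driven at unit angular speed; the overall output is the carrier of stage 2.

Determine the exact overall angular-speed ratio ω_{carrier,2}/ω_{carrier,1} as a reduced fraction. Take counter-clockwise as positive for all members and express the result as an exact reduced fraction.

124/473

Stage 1: N_ring = 38 + 2·24 = 86
Stage 1: 38(ω_s−ω_c) = −86(ω_r−ω_c),  ω_s=0, ω_c=1
Stage 1: ω_r = 1 − (38/86)(0−1) = 62/43
  ⇒ ω_r¹/ω_c¹ = 62/43
Stage 2: N_ring = 12 + 2·21 = 54
Stage 2: 12(ω_s−ω_c) = −54(ω_r−ω_c),  ω_r=0, ω_s=1
Stage 2: 12(1−ω_c) = −54(0−ω_c)  ⇒  66ω_c = 12  ⇒  ω_c = 2/11
  ⇒ ω_c²/ω_s² = 2/11
Coupling ω_s² = ω_r¹ ⇒ overall = 62/43 × 2/11 = 124/473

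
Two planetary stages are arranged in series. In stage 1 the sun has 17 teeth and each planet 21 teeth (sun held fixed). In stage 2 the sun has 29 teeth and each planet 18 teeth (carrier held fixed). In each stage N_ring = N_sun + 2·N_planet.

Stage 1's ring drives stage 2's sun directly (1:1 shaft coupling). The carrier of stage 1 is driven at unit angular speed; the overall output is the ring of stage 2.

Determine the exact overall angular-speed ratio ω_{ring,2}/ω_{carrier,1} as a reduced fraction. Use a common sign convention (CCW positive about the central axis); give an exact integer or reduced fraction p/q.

-2204/3835

Stage 1: N_ring = 17 + 2·21 = 59
Stage 1: 17(ω_s−ω_c) = −59(ω_r−ω_c),  ω_s=0, ω_c=1
Stage 1: ω_r = 1 − (17/59)(0−1) = 76/59
  ⇒ ω_r¹/ω_c¹ = 76/59
Stage 2: N_ring = 29 + 2·18 = 65
Stage 2: 29(ω_s−ω_c) = −65(ω_r−ω_c),  ω_c=0, ω_s=1
Stage 2: ω_r = 0 − (29/65)(1−0) = -29/65
  ⇒ ω_r²/ω_s² = -29/65
Coupling ω_s² = ω_r¹ ⇒ overall = 76/59 × -29/65 = -2204/3835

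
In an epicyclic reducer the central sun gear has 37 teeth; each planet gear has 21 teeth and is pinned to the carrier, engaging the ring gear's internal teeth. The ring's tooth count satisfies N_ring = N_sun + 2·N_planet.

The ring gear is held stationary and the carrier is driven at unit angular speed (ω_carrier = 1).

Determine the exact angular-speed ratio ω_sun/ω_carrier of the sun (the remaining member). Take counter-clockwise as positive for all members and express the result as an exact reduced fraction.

116/37

N_ring = 37 + 2·21 = 79
37(ω_s−ω_c) = −79(ω_r−ω_c),  ω_r=0, ω_c=1
ω_s = 1 − (79/37)(0−1) = 116/37
ω_s/ω_c = 116/37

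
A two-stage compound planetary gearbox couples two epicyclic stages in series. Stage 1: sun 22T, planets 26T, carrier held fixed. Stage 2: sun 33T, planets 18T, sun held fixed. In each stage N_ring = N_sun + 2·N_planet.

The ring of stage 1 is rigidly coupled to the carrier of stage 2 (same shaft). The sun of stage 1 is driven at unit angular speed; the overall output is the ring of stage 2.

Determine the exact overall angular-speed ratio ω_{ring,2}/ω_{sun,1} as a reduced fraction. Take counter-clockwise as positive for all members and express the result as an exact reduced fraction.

Stage 1: N_ring = 22 + 2·26 = 74
Stage 1: 22(ω_s−ω_c) = −74(ω_r−ω_c),  ω_c=0, ω_s=1
Stage 1: ω_r = 0 − (22/74)(1−0) = -11/37
  ⇒ ω_r¹/ω_s¹ = -11/37
Stage 2: N_ring = 33 + 2·18 = 69
Stage 2: 33(ω_s−ω_c) = −69(ω_r−ω_c),  ω_s=0, ω_c=1
Stage 2: ω_r = 1 − (33/69)(0−1) = 34/23
  ⇒ ω_r²/ω_c² = 34/23
Coupling ω_c² = ω_r¹ ⇒ overall = -11/37 × 34/23 = -374/851

-374/851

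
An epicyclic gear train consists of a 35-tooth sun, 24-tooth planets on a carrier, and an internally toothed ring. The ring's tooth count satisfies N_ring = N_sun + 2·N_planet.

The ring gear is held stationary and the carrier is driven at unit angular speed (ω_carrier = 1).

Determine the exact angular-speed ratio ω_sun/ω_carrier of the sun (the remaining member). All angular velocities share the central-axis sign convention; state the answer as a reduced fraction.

N_ring = 35 + 2·24 = 83
35(ω_s−ω_c) = −83(ω_r−ω_c),  ω_r=0, ω_c=1
ω_s = 1 − (83/35)(0−1) = 118/35
ω_s/ω_c = 118/35

118/35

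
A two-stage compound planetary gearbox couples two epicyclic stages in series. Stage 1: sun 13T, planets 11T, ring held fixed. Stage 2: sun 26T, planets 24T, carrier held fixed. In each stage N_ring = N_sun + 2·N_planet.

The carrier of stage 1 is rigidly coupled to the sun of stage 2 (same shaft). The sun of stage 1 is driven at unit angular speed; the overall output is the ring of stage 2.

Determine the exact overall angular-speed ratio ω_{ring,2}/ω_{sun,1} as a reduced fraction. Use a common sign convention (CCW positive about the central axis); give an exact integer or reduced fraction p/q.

-169/1776

Stage 1: N_ring = 13 + 2·11 = 35
Stage 1: 13(ω_s−ω_c) = −35(ω_r−ω_c),  ω_r=0, ω_s=1
Stage 1: 13(1−ω_c) = −35(0−ω_c)  ⇒  48ω_c = 13  ⇒  ω_c = 13/48
  ⇒ ω_c¹/ω_s¹ = 13/48
Stage 2: N_ring = 26 + 2·24 = 74
Stage 2: 26(ω_s−ω_c) = −74(ω_r−ω_c),  ω_c=0, ω_s=1
Stage 2: ω_r = 0 − (26/74)(1−0) = -13/37
  ⇒ ω_r²/ω_s² = -13/37
Coupling ω_s² = ω_c¹ ⇒ overall = 13/48 × -13/37 = -169/1776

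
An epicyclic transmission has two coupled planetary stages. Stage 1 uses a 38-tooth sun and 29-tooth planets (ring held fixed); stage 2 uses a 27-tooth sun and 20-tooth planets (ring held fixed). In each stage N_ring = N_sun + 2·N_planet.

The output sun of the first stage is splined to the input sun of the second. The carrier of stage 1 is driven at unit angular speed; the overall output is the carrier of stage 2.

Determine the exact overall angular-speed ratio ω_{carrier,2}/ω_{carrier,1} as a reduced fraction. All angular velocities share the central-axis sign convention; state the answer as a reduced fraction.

1809/1786

Stage 1: N_ring = 38 + 2·29 = 96
Stage 1: 38(ω_s−ω_c) = −96(ω_r−ω_c),  ω_r=0, ω_c=1
Stage 1: ω_s = 1 − (96/38)(0−1) = 67/19
  ⇒ ω_s¹/ω_c¹ = 67/19
Stage 2: N_ring = 27 + 2·20 = 67
Stage 2: 27(ω_s−ω_c) = −67(ω_r−ω_c),  ω_r=0, ω_s=1
Stage 2: 27(1−ω_c) = −67(0−ω_c)  ⇒  94ω_c = 27  ⇒  ω_c = 27/94
  ⇒ ω_c²/ω_s² = 27/94
Coupling ω_s² = ω_s¹ ⇒ overall = 67/19 × 27/94 = 1809/1786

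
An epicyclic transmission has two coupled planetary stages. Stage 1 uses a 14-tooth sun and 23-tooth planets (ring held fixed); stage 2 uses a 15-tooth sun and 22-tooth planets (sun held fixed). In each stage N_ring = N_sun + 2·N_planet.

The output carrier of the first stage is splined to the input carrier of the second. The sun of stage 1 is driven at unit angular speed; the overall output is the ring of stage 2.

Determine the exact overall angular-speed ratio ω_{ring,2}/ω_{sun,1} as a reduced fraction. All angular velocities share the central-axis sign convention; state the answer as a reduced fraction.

14/59

Stage 1: N_ring = 14 + 2·23 = 60
Stage 1: 14(ω_s−ω_c) = −60(ω_r−ω_c),  ω_r=0, ω_s=1
Stage 1: 14(1−ω_c) = −60(0−ω_c)  ⇒  74ω_c = 14  ⇒  ω_c = 7/37
  ⇒ ω_c¹/ω_s¹ = 7/37
Stage 2: N_ring = 15 + 2·22 = 59
Stage 2: 15(ω_s−ω_c) = −59(ω_r−ω_c),  ω_s=0, ω_c=1
Stage 2: ω_r = 1 − (15/59)(0−1) = 74/59
  ⇒ ω_r²/ω_c² = 74/59
Coupling ω_c² = ω_c¹ ⇒ overall = 7/37 × 74/59 = 14/59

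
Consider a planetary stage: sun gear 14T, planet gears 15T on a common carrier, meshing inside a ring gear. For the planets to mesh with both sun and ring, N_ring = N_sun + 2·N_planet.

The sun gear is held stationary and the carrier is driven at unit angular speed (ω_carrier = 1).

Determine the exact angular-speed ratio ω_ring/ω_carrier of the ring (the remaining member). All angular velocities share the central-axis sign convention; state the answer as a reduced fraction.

29/22

N_ring = 14 + 2·15 = 44
14(ω_s−ω_c) = −44(ω_r−ω_c),  ω_s=0, ω_c=1
ω_r = 1 − (14/44)(0−1) = 29/22
ω_r/ω_c = 29/22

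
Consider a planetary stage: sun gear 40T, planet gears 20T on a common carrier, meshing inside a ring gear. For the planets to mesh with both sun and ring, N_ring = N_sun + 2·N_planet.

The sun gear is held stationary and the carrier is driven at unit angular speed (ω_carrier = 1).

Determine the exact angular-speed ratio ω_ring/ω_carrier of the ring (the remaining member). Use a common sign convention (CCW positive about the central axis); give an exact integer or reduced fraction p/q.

3/2

N_ring = 40 + 2·20 = 80
40(ω_s−ω_c) = −80(ω_r−ω_c),  ω_s=0, ω_c=1
ω_r = 1 − (40/80)(0−1) = 3/2
ω_r/ω_c = 3/2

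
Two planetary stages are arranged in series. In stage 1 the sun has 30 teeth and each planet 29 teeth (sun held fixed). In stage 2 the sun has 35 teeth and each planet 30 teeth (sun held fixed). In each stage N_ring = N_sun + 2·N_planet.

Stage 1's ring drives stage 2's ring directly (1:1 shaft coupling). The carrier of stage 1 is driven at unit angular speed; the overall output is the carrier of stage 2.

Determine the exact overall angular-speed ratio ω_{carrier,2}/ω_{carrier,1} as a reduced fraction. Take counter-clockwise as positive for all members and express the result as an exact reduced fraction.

Stage 1: N_ring = 30 + 2·29 = 88
Stage 1: 30(ω_s−ω_c) = −88(ω_r−ω_c),  ω_s=0, ω_c=1
Stage 1: ω_r = 1 − (30/88)(0−1) = 59/44
  ⇒ ω_r¹/ω_c¹ = 59/44
Stage 2: N_ring = 35 + 2·30 = 95
Stage 2: 35(ω_s−ω_c) = −95(ω_r−ω_c),  ω_s=0, ω_r=1
Stage 2: 35(0−ω_c) = −95(1−ω_c)  ⇒  130ω_c = 95  ⇒  ω_c = 19/26
  ⇒ ω_c²/ω_r² = 19/26
Coupling ω_r² = ω_r¹ ⇒ overall = 59/44 × 19/26 = 1121/1144

1121/1144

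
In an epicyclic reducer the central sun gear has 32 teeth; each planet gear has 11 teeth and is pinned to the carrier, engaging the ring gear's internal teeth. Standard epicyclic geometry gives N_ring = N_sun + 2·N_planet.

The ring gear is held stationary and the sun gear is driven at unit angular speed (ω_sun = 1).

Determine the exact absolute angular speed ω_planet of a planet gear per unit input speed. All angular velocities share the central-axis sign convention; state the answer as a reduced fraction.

-16/11

N_ring = 32 + 2·11 = 54
32(ω_s−ω_c) = −54(ω_r−ω_c),  ω_r=0, ω_s=1
32(1−ω_c) = −54(0−ω_c)  ⇒  86ω_c = 32  ⇒  ω_c = 16/43
sun–planet: 32·(1−16/43) = −11·(ω_p−ω_c)  ⇒  ω_p−ω_c = −(32/11)·(27/43) = -864/473
ω_p = 16/43 − 864/473 = -16/11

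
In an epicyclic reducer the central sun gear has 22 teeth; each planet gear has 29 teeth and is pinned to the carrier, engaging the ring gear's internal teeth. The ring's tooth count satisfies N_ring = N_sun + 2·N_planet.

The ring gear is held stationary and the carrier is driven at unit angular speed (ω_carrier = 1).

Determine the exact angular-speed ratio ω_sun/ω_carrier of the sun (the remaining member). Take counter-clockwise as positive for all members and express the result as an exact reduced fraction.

N_ring = 22 + 2·29 = 80
22(ω_s−ω_c) = −80(ω_r−ω_c),  ω_r=0, ω_c=1
ω_s = 1 − (80/22)(0−1) = 51/11
ω_s/ω_c = 51/11

51/11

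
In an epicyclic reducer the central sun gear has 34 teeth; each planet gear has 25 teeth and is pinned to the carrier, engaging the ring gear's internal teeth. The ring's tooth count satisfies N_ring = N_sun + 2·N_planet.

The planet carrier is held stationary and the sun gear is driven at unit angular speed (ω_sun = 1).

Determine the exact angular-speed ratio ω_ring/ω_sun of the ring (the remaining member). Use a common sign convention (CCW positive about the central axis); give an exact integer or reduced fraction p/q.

N_ring = 34 + 2·25 = 84
34(ω_s−ω_c) = −84(ω_r−ω_c),  ω_c=0, ω_s=1
ω_r = 0 − (34/84)(1−0) = -17/42
ω_r/ω_s = -17/42

-17/42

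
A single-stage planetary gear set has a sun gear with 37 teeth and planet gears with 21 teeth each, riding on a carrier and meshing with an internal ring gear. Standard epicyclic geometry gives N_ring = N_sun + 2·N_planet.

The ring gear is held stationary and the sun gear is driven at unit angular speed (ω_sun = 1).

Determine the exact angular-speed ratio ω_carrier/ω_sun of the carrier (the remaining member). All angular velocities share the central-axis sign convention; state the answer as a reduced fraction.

N_ring = 37 + 2·21 = 79
37(ω_s−ω_c) = −79(ω_r−ω_c),  ω_r=0, ω_s=1
37(1−ω_c) = −79(0−ω_c)  ⇒  116ω_c = 37  ⇒  ω_c = 37/116
ω_c/ω_s = 37/116

37/116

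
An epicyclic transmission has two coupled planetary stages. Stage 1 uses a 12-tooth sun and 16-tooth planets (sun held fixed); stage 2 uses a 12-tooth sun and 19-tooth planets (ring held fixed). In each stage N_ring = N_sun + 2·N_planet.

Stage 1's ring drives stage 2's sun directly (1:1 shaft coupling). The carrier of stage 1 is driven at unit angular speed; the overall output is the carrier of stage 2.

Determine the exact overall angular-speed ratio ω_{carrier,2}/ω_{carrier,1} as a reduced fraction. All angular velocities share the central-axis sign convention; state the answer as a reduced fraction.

Stage 1: N_ring = 12 + 2·16 = 44
Stage 1: 12(ω_s−ω_c) = −44(ω_r−ω_c),  ω_s=0, ω_c=1
Stage 1: ω_r = 1 − (12/44)(0−1) = 14/11
  ⇒ ω_r¹/ω_c¹ = 14/11
Stage 2: N_ring = 12 + 2·19 = 50
Stage 2: 12(ω_s−ω_c) = −50(ω_r−ω_c),  ω_r=0, ω_s=1
Stage 2: 12(1−ω_c) = −50(0−ω_c)  ⇒  62ω_c = 12  ⇒  ω_c = 6/31
  ⇒ ω_c²/ω_s² = 6/31
Coupling ω_s² = ω_r¹ ⇒ overall = 14/11 × 6/31 = 84/341

84/341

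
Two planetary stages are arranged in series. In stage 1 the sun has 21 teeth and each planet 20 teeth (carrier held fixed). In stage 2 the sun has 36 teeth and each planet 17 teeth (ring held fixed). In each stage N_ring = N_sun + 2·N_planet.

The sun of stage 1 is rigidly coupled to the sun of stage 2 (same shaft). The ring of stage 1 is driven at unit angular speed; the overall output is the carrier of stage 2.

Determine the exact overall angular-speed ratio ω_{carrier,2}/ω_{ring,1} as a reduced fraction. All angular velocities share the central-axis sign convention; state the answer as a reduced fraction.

-366/371

Stage 1: N_ring = 21 + 2·20 = 61
Stage 1: 21(ω_s−ω_c) = −61(ω_r−ω_c),  ω_c=0, ω_r=1
Stage 1: ω_s = 0 − (61/21)(1−0) = -61/21
  ⇒ ω_s¹/ω_r¹ = -61/21
Stage 2: N_ring = 36 + 2·17 = 70
Stage 2: 36(ω_s−ω_c) = −70(ω_r−ω_c),  ω_r=0, ω_s=1
Stage 2: 36(1−ω_c) = −70(0−ω_c)  ⇒  106ω_c = 36  ⇒  ω_c = 18/53
  ⇒ ω_c²/ω_s² = 18/53
Coupling ω_s² = ω_s¹ ⇒ overall = -61/21 × 18/53 = -366/371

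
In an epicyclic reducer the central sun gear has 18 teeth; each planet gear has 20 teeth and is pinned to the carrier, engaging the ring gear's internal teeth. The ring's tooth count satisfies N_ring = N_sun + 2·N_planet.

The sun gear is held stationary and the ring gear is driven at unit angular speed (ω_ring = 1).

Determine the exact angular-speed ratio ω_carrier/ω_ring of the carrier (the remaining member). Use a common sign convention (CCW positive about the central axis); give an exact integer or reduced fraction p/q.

29/38

N_ring = 18 + 2·20 = 58
18(ω_s−ω_c) = −58(ω_r−ω_c),  ω_s=0, ω_r=1
18(0−ω_c) = −58(1−ω_c)  ⇒  76ω_c = 58  ⇒  ω_c = 29/38
ω_c/ω_r = 29/38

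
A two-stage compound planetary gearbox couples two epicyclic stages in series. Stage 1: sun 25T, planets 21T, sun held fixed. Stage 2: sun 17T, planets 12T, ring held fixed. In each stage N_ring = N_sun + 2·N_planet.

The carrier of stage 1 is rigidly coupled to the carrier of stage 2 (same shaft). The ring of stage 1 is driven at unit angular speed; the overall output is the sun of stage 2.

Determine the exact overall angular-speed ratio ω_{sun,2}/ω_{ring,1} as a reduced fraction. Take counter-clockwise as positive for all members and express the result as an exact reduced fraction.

Stage 1: N_ring = 25 + 2·21 = 67
Stage 1: 25(ω_s−ω_c) = −67(ω_r−ω_c),  ω_s=0, ω_r=1
Stage 1: 25(0−ω_c) = −67(1−ω_c)  ⇒  92ω_c = 67  ⇒  ω_c = 67/92
  ⇒ ω_c¹/ω_r¹ = 67/92
Stage 2: N_ring = 17 + 2·12 = 41
Stage 2: 17(ω_s−ω_c) = −41(ω_r−ω_c),  ω_r=0, ω_c=1
Stage 2: ω_s = 1 − (41/17)(0−1) = 58/17
  ⇒ ω_s²/ω_c² = 58/17
Coupling ω_c² = ω_c¹ ⇒ overall = 67/92 × 58/17 = 1943/782

1943/782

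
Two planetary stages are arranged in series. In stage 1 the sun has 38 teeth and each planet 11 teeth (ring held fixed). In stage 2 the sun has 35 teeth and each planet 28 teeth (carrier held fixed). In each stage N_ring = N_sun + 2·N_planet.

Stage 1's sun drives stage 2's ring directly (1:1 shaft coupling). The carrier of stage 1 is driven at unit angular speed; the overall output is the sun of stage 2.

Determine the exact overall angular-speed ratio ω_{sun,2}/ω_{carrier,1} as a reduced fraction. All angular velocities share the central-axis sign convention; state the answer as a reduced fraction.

Stage 1: N_ring = 38 + 2·11 = 60
Stage 1: 38(ω_s−ω_c) = −60(ω_r−ω_c),  ω_r=0, ω_c=1
Stage 1: ω_s = 1 − (60/38)(0−1) = 49/19
  ⇒ ω_s¹/ω_c¹ = 49/19
Stage 2: N_ring = 35 + 2·28 = 91
Stage 2: 35(ω_s−ω_c) = −91(ω_r−ω_c),  ω_c=0, ω_r=1
Stage 2: ω_s = 0 − (91/35)(1−0) = -13/5
  ⇒ ω_s²/ω_r² = -13/5
Coupling ω_r² = ω_s¹ ⇒ overall = 49/19 × -13/5 = -637/95

-637/95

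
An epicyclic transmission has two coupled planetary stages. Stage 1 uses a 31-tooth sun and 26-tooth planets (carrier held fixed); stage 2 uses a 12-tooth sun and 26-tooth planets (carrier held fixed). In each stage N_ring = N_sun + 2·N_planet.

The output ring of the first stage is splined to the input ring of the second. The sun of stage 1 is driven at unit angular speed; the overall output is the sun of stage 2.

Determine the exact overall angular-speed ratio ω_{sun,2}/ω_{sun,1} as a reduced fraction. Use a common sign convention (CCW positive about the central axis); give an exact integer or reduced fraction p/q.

496/249

Stage 1: N_ring = 31 + 2·26 = 83
Stage 1: 31(ω_s−ω_c) = −83(ω_r−ω_c),  ω_c=0, ω_s=1
Stage 1: ω_r = 0 − (31/83)(1−0) = -31/83
  ⇒ ω_r¹/ω_s¹ = -31/83
Stage 2: N_ring = 12 + 2·26 = 64
Stage 2: 12(ω_s−ω_c) = −64(ω_r−ω_c),  ω_c=0, ω_r=1
Stage 2: ω_s = 0 − (64/12)(1−0) = -16/3
  ⇒ ω_s²/ω_r² = -16/3
Coupling ω_r² = ω_r¹ ⇒ overall = -31/83 × -16/3 = 496/249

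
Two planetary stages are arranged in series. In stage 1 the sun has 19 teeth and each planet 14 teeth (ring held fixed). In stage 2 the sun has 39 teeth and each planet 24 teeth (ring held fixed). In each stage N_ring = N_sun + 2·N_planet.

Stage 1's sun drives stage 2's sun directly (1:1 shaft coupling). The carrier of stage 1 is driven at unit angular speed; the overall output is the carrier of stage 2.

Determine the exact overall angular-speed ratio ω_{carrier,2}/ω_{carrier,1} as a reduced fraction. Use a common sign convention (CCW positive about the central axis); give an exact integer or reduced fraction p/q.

143/133

Stage 1: N_ring = 19 + 2·14 = 47
Stage 1: 19(ω_s−ω_c) = −47(ω_r−ω_c),  ω_r=0, ω_c=1
Stage 1: ω_s = 1 − (47/19)(0−1) = 66/19
  ⇒ ω_s¹/ω_c¹ = 66/19
Stage 2: N_ring = 39 + 2·24 = 87
Stage 2: 39(ω_s−ω_c) = −87(ω_r−ω_c),  ω_r=0, ω_s=1
Stage 2: 39(1−ω_c) = −87(0−ω_c)  ⇒  126ω_c = 39  ⇒  ω_c = 13/42
  ⇒ ω_c²/ω_s² = 13/42
Coupling ω_s² = ω_s¹ ⇒ overall = 66/19 × 13/42 = 143/133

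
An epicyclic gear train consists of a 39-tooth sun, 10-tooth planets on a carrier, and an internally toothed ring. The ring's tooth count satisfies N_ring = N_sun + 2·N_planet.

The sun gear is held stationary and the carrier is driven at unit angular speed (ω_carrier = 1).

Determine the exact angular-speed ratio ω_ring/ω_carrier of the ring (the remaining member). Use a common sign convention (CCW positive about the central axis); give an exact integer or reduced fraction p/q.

98/59

N_ring = 39 + 2·10 = 59
39(ω_s−ω_c) = −59(ω_r−ω_c),  ω_s=0, ω_c=1
ω_r = 1 − (39/59)(0−1) = 98/59
ω_r/ω_c = 98/59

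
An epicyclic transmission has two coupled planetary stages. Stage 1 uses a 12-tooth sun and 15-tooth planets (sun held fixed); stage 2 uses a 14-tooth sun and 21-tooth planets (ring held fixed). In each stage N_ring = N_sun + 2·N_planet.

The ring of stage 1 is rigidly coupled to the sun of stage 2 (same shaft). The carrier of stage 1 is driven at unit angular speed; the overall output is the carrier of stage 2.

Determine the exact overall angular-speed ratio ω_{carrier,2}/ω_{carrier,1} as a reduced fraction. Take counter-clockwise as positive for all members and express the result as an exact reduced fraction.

Stage 1: N_ring = 12 + 2·15 = 42
Stage 1: 12(ω_s−ω_c) = −42(ω_r−ω_c),  ω_s=0, ω_c=1
Stage 1: ω_r = 1 − (12/42)(0−1) = 9/7
  ⇒ ω_r¹/ω_c¹ = 9/7
Stage 2: N_ring = 14 + 2·21 = 56
Stage 2: 14(ω_s−ω_c) = −56(ω_r−ω_c),  ω_r=0, ω_s=1
Stage 2: 14(1−ω_c) = −56(0−ω_c)  ⇒  70ω_c = 14  ⇒  ω_c = 1/5
  ⇒ ω_c²/ω_s² = 1/5
Coupling ω_s² = ω_r¹ ⇒ overall = 9/7 × 1/5 = 9/35

9/35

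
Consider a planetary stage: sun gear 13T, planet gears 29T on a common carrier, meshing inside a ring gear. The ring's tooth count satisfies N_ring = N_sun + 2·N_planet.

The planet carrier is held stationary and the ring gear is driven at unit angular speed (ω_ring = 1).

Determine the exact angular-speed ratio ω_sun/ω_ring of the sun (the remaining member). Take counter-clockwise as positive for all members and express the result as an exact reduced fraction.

N_ring = 13 + 2·29 = 71
13(ω_s−ω_c) = −71(ω_r−ω_c),  ω_c=0, ω_r=1
ω_s = 0 − (71/13)(1−0) = -71/13
ω_s/ω_r = -71/13

-71/13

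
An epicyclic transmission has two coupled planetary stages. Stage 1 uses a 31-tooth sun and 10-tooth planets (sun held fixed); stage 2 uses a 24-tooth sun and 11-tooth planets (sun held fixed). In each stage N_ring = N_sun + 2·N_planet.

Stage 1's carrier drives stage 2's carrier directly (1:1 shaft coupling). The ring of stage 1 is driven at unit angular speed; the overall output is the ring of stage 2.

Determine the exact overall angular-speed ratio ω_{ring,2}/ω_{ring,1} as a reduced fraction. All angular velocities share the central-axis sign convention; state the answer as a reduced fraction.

1785/1886

Stage 1: N_ring = 31 + 2·10 = 51
Stage 1: 31(ω_s−ω_c) = −51(ω_r−ω_c),  ω_s=0, ω_r=1
Stage 1: 31(0−ω_c) = −51(1−ω_c)  ⇒  82ω_c = 51  ⇒  ω_c = 51/82
  ⇒ ω_c¹/ω_r¹ = 51/82
Stage 2: N_ring = 24 + 2·11 = 46
Stage 2: 24(ω_s−ω_c) = −46(ω_r−ω_c),  ω_s=0, ω_c=1
Stage 2: ω_r = 1 − (24/46)(0−1) = 35/23
  ⇒ ω_r²/ω_c² = 35/23
Coupling ω_c² = ω_c¹ ⇒ overall = 51/82 × 35/23 = 1785/1886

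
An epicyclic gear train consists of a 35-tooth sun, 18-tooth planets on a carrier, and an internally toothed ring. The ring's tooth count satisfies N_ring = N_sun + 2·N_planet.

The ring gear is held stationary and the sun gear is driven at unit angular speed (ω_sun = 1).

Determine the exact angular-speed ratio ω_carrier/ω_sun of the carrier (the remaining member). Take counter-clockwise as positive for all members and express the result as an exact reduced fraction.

35/106

N_ring = 35 + 2·18 = 71
35(ω_s−ω_c) = −71(ω_r−ω_c),  ω_r=0, ω_s=1
35(1−ω_c) = −71(0−ω_c)  ⇒  106ω_c = 35  ⇒  ω_c = 35/106
ω_c/ω_s = 35/106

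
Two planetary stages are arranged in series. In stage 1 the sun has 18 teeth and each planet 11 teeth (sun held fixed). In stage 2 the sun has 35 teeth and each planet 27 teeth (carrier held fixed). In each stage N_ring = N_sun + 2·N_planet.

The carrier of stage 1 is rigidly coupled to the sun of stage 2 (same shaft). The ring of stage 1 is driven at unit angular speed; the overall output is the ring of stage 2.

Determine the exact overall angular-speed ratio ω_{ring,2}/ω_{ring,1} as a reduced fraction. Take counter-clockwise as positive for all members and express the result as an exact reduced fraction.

-700/2581

Stage 1: N_ring = 18 + 2·11 = 40
Stage 1: 18(ω_s−ω_c) = −40(ω_r−ω_c),  ω_s=0, ω_r=1
Stage 1: 18(0−ω_c) = −40(1−ω_c)  ⇒  58ω_c = 40  ⇒  ω_c = 20/29
  ⇒ ω_c¹/ω_r¹ = 20/29
Stage 2: N_ring = 35 + 2·27 = 89
Stage 2: 35(ω_s−ω_c) = −89(ω_r−ω_c),  ω_c=0, ω_s=1
Stage 2: ω_r = 0 − (35/89)(1−0) = -35/89
  ⇒ ω_r²/ω_s² = -35/89
Coupling ω_s² = ω_c¹ ⇒ overall = 20/29 × -35/89 = -700/2581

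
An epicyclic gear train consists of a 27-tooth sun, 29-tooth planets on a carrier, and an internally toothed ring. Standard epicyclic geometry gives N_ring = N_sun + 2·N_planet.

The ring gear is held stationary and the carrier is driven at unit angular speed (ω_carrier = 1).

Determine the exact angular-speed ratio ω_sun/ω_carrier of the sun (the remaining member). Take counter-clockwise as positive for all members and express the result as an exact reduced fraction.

112/27

N_ring = 27 + 2·29 = 85
27(ω_s−ω_c) = −85(ω_r−ω_c),  ω_r=0, ω_c=1
ω_s = 1 − (85/27)(0−1) = 112/27
ω_s/ω_c = 112/27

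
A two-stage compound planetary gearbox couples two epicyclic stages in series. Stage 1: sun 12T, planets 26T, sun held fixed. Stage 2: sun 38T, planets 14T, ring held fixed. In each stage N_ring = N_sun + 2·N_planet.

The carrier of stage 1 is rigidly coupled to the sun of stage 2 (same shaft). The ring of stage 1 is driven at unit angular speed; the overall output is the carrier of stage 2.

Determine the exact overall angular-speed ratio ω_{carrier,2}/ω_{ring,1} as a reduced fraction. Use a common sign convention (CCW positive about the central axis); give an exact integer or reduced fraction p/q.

4/13

Stage 1: N_ring = 12 + 2·26 = 64
Stage 1: 12(ω_s−ω_c) = −64(ω_r−ω_c),  ω_s=0, ω_r=1
Stage 1: 12(0−ω_c) = −64(1−ω_c)  ⇒  76ω_c = 64  ⇒  ω_c = 16/19
  ⇒ ω_c¹/ω_r¹ = 16/19
Stage 2: N_ring = 38 + 2·14 = 66
Stage 2: 38(ω_s−ω_c) = −66(ω_r−ω_c),  ω_r=0, ω_s=1
Stage 2: 38(1−ω_c) = −66(0−ω_c)  ⇒  104ω_c = 38  ⇒  ω_c = 19/52
  ⇒ ω_c²/ω_s² = 19/52
Coupling ω_s² = ω_c¹ ⇒ overall = 16/19 × 19/52 = 4/13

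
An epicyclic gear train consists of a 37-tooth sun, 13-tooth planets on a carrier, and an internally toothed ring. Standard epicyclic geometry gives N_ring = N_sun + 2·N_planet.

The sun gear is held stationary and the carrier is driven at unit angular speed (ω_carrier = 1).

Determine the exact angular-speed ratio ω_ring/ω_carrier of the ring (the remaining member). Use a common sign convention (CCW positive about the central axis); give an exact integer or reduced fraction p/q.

N_ring = 37 + 2·13 = 63
37(ω_s−ω_c) = −63(ω_r−ω_c),  ω_s=0, ω_c=1
ω_r = 1 − (37/63)(0−1) = 100/63
ω_r/ω_c = 100/63

100/63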